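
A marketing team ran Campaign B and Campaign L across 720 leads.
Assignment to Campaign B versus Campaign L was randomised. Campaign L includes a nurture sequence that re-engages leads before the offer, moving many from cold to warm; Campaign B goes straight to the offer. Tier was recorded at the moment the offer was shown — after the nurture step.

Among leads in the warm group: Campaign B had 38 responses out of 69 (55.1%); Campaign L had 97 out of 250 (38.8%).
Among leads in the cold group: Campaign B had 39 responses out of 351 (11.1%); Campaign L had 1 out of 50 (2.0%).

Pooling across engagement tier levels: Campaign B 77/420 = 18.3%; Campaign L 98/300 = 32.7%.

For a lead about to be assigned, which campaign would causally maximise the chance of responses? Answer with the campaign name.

Because the campaign influences engagement tier, engagement tier is a post-treatment mediator, not a confounder. Stratifying on it would bias the estimate; the causal effect is the crude pooled difference.
Pooled: Campaign B 18.3% vs Campaign L 32.7%; Campaign L is higher overall.

Campaign L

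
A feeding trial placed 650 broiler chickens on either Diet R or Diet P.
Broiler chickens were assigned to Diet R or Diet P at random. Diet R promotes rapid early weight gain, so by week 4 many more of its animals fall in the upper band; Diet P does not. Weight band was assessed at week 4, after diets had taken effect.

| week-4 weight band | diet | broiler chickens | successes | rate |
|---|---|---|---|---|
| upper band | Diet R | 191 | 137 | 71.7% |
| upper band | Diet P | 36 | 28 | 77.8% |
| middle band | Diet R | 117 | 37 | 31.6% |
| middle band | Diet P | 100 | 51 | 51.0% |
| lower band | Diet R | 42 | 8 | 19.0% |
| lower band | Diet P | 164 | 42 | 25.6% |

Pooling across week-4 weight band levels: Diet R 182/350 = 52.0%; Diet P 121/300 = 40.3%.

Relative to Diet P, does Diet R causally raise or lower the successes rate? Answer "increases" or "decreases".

increases

Week-4 weight band here is a post-treatment variable shaped by the diet; conditioning on it would introduce bias rather than remove it. The overall comparison is the causal one.
Pooled: Diet R 52.0% vs Diet P 40.3%; Diet R is higher overall.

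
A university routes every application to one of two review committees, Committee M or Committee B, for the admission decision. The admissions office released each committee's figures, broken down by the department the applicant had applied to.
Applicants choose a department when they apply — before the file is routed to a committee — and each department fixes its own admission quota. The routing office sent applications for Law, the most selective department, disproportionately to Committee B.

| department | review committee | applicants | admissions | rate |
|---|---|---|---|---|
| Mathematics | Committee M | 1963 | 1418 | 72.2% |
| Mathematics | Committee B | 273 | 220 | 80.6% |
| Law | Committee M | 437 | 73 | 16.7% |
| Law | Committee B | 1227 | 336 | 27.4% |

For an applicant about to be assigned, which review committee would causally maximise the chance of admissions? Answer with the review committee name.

Committee B

Within every department level Committee B has the higher rate, yet pooled Committee M does — Simpson's reversal.
Since department is a pre-existing factor (not a product of the review committee) and it affects the outcome on its own, it is a confounder. The stratified rates, not the pooled rate, identify the causal effect.
Within each level — Mathematics: 72.2% vs 80.6%; Law: 16.7% vs 27.4% — Committee B is higher every time.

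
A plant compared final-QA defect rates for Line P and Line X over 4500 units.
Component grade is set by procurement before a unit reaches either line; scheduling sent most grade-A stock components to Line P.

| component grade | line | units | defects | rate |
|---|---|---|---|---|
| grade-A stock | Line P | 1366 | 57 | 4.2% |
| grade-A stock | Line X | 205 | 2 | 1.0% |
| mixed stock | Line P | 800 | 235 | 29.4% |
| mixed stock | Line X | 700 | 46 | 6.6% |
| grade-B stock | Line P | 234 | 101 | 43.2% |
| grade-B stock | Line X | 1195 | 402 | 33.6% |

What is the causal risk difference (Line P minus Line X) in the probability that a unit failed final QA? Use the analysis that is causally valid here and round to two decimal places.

+0.12

Line X is lower inside every component grade stratum but Line P is lower in aggregate. Whether to stratify depends on how component grade relates to the line.
Since component grade is a pre-existing factor (not a product of the line) and it affects the outcome on its own, it is a confounder. The stratified rates, not the pooled rate, identify the causal effect.
Adjusting over the population distribution of component grade: 0.349·(0.042−0.010) + 0.333·(0.294−0.066) + 0.318·(0.432−0.336) = +0.117.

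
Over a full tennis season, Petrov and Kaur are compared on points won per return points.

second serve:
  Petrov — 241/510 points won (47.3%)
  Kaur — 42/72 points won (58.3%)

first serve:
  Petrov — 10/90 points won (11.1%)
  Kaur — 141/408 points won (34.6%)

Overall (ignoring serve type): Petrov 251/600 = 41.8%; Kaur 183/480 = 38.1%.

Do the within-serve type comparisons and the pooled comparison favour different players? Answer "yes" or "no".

yes

Within each serve type level (second serve 47.3% vs 58.3%; first serve 11.1% vs 34.6%), Kaur has the higher rate every time. Pooled: 41.8% vs 38.1% — Petrov has the higher rate overall. The two comparisons disagree.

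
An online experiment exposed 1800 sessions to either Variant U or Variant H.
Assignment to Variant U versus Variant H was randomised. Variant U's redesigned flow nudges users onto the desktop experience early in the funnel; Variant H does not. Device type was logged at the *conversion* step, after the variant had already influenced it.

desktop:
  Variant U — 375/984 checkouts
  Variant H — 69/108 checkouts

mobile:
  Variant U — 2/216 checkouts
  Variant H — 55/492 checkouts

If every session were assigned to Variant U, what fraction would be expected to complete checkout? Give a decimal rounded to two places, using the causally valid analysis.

Stratifying would compare variants among sessions the variants themselves sorted into device type groups — a form of selection on an intermediate. The unconditioned pooled rates give the total causal effect.
So P(outcome | do(Variant U)) is just the pooled rate for Variant U: 377/1200 = 0.314.

0.31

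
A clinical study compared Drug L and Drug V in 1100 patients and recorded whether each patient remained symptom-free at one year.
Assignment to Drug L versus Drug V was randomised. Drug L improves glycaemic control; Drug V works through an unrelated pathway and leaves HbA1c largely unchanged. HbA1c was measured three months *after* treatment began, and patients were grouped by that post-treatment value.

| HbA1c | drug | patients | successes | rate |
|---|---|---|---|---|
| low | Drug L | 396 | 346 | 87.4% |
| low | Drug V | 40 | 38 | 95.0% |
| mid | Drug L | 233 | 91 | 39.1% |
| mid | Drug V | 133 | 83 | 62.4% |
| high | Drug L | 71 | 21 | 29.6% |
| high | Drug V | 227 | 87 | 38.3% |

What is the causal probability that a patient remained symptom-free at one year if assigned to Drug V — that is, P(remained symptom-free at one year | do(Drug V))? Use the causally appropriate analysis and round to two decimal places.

HbA1c here is a post-treatment variable shaped by the drug; conditioning on it would introduce bias rather than remove it. The overall comparison is the causal one.
So P(outcome | do(Drug V)) is just the pooled rate for Drug V: 208/400 = 0.520.

0.52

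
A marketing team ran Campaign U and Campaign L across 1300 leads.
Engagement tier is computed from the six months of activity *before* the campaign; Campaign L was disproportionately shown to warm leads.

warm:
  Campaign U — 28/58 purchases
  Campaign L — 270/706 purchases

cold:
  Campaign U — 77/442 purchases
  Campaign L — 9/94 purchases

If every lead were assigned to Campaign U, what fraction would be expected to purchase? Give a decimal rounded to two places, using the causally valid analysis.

0.36

Within every engagement tier level Campaign U has the higher rate, yet pooled Campaign L does — Simpson's reversal.
Here engagement tier is a common cause — it drives both which campaign a case falls under and the outcome. The crude comparison mixes populations; the stratum-specific rates are the causally relevant ones.
Standardising Campaign U to the population engagement tier mix: 0.588·28/58 + 0.412·77/442 = 0.356.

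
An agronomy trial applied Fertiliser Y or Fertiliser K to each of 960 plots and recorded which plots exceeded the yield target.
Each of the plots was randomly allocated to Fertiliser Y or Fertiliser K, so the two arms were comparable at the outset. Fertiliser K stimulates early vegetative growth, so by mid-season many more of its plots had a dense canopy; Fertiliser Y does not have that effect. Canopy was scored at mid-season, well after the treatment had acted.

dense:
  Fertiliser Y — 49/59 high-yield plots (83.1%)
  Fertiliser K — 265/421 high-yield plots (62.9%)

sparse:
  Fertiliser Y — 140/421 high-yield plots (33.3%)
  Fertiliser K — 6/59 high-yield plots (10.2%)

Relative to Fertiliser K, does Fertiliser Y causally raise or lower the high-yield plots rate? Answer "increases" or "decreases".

The distribution of mid-season canopy is itself part of what the fertiliser does — it is an intermediate outcome. Holding it fixed would remove that part of the effect; the total effect is the pooled difference.
Pooled: Fertiliser Y 39.4% vs Fertiliser K 56.5%; Fertiliser K is higher overall.

decreases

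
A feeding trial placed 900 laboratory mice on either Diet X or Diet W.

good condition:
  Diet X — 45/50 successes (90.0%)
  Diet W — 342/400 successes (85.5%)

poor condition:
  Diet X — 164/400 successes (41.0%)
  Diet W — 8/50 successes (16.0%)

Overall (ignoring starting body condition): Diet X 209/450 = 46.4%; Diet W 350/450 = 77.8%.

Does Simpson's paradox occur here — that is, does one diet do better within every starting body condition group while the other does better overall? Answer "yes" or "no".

yes

Within each starting body condition level (good condition 90.0% vs 85.5%; poor condition 41.0% vs 16.0%), Diet X has the higher rate every time. Pooled: 46.4% vs 77.8% — Diet W has the higher rate overall. The two comparisons disagree.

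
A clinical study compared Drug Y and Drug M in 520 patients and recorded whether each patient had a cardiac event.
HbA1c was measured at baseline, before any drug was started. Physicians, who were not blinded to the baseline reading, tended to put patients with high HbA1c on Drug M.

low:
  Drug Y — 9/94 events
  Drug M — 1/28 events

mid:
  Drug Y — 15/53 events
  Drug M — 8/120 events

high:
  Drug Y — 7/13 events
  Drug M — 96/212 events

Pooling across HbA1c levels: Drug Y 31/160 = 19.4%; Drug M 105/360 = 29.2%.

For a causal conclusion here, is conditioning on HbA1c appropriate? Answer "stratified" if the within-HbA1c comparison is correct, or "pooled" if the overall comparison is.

stratified

HbA1c differs across drugs for reasons unrelated to any effect of the drug itself, and it separately predicts the outcome — a classic confounder. We must compare within HbA1c levels.
Within each level — low: 9.6% vs 3.6%; mid: 28.3% vs 6.7%; high: 53.8% vs 45.3% — Drug M is lower every time.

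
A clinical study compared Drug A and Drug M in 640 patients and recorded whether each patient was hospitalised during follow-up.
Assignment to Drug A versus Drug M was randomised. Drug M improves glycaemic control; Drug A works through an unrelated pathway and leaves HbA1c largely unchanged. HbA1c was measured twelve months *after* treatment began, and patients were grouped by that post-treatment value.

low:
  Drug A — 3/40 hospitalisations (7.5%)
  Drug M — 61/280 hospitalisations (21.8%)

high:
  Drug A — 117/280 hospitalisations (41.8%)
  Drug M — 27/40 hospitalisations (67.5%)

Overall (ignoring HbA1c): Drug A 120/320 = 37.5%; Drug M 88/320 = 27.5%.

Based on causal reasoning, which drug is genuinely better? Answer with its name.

HbA1c lies on the pathway drug → HbA1c → outcome, so adjusting for it blocks the indirect effect. For the total causal effect of drug, use the unadjusted pooled rates.
Pooled: Drug A 37.5% vs Drug M 27.5%; Drug M is lower overall.

Drug M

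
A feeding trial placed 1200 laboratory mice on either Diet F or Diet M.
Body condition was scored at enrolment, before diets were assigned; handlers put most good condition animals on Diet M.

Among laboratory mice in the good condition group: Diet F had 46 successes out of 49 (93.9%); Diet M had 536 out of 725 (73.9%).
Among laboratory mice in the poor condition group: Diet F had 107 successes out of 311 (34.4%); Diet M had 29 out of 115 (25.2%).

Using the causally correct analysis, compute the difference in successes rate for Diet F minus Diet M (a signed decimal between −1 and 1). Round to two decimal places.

The imbalance in starting body condition arose from how laboratory mice were allocated, not from anything the diet did; and starting body condition independently affects the outcome. The pooled gap is confounded — condition on starting body condition.
Adjusting over the population distribution of starting body condition: 0.645·(0.939−0.739) + 0.355·(0.344−0.252) = +0.161.

+0.16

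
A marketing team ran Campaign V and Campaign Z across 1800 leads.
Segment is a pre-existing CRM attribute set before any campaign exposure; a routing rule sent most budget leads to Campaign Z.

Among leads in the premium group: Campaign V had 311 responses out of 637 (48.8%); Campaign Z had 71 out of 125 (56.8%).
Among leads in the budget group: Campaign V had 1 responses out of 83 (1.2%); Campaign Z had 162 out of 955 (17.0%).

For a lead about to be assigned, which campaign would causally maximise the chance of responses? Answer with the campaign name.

Campaign Z

Campaign Z is higher inside every customer segment stratum but Campaign V is higher in aggregate. Whether to stratify depends on how customer segment relates to the campaign.
The imbalance in customer segment arose from how leads were allocated, not from anything the campaign did; and customer segment independently affects the outcome. The pooled gap is confounded — condition on customer segment.
Within each level — premium: 48.8% vs 56.8%; budget: 1.2% vs 17.0% — Campaign Z is higher every time.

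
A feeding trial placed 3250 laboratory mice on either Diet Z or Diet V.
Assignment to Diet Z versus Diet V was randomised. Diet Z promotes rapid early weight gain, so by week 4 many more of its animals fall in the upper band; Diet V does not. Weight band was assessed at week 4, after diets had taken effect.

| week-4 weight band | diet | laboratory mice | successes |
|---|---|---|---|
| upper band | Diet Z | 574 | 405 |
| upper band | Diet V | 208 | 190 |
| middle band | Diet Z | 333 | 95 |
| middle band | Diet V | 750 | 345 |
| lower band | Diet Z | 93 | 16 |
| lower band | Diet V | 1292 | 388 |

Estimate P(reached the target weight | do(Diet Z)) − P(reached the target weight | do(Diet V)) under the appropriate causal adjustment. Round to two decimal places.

+0.11

Week-4 weight band lies on the pathway diet → week-4 weight band → outcome, so adjusting for it blocks the indirect effect. For the total causal effect of diet, use the unadjusted pooled rates.
The causal difference is the pooled difference: 0.516 − 0.410 = +0.106.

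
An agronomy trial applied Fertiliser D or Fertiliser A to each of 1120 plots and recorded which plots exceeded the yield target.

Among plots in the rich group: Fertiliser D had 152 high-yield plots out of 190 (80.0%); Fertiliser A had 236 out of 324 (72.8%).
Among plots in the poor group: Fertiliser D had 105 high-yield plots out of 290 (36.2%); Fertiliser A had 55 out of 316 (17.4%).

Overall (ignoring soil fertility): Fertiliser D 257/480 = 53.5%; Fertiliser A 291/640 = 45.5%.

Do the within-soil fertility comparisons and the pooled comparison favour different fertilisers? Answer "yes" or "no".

no

Within each soil fertility level (rich 80.0% vs 72.8%; poor 36.2% vs 17.4%), Fertiliser D has the higher rate every time. Pooled: 53.5% vs 45.5% — Fertiliser D has the higher rate overall. They agree.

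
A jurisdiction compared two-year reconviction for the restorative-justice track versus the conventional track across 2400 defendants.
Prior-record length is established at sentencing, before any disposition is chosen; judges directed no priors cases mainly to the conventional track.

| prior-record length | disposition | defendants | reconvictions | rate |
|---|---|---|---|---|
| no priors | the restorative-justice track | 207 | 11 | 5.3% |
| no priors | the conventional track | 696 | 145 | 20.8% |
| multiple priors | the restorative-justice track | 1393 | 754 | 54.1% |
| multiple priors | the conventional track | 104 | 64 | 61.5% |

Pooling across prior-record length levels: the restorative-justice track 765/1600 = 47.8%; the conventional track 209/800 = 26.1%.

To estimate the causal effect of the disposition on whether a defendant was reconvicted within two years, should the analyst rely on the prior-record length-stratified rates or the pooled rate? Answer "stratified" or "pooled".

stratified

Prior-record length is set before the disposition has any effect — it is not caused by the disposition — and it independently drives the outcome. That makes it a confounder, so the causal comparison is within prior-record length levels.
Within each level — no priors: 5.3% vs 20.8%; multiple priors: 54.1% vs 61.5% — the restorative-justice track is lower every time.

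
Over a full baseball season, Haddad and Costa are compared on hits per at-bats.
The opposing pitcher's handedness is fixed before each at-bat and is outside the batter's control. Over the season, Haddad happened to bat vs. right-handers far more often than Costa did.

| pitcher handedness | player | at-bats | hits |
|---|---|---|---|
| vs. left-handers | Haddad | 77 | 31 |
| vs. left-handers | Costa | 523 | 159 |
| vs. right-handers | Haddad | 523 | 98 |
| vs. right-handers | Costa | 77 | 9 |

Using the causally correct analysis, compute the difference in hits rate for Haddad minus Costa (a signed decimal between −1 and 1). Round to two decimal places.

The stratified and pooled comparisons disagree (Haddad wins within each pitcher handedness; Costa wins overall), so the answer turns on the causal role of pitcher handedness.
Nothing the player does changes pitcher handedness; the imbalance is an allocation artefact. With pitcher handedness also predicting the outcome, the pooled figure is confounded, and the within-stratum comparison is the causal one.
Adjusting over the population distribution of pitcher handedness: 0.500·(0.403−0.304) + 0.500·(0.187−0.117) = +0.085.

+0.08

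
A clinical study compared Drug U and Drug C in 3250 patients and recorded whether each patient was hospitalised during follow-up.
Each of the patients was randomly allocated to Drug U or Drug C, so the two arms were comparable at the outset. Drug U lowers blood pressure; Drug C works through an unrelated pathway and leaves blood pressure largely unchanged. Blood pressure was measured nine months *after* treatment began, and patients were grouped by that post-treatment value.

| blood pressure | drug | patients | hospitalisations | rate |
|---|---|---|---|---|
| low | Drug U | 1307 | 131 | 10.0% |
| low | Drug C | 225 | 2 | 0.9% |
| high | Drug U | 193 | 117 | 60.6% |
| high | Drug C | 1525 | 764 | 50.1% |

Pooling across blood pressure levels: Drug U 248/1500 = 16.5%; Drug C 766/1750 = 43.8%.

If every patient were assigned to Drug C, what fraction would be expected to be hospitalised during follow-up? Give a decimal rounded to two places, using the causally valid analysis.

0.44

Blood pressure lies on the pathway drug → blood pressure → outcome, so adjusting for it blocks the indirect effect. For the total causal effect of drug, use the unadjusted pooled rates.
So P(outcome | do(Drug C)) is just the pooled rate for Drug C: 766/1750 = 0.438.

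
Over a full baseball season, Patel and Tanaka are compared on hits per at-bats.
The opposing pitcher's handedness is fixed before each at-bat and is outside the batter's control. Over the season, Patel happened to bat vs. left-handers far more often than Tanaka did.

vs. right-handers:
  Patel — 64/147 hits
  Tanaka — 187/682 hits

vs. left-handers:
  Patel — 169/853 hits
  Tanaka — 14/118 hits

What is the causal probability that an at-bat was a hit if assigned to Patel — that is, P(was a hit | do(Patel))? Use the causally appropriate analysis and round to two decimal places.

Pitcher handedness differs across players for reasons unrelated to any effect of the player itself, and it separately predicts the outcome — a classic confounder. We must compare within pitcher handedness levels.
Standardising Patel to the population pitcher handedness mix: 0.461·64/147 + 0.539·169/853 = 0.307.

0.31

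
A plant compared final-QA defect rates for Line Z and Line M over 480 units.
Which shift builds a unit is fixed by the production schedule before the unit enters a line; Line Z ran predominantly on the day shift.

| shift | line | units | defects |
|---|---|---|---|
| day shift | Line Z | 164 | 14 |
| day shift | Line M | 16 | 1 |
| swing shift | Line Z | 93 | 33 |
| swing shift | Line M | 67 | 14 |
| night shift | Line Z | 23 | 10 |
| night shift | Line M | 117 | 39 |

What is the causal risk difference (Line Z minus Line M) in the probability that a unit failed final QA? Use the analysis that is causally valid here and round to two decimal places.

Shift differs across lines for reasons unrelated to any effect of the line itself, and it separately predicts the outcome — a classic confounder. We must compare within shift levels.
Adjusting over the population distribution of shift: 0.375·(0.085−0.062) + 0.333·(0.355−0.209) + 0.292·(0.435−0.333) = +0.087.

+0.09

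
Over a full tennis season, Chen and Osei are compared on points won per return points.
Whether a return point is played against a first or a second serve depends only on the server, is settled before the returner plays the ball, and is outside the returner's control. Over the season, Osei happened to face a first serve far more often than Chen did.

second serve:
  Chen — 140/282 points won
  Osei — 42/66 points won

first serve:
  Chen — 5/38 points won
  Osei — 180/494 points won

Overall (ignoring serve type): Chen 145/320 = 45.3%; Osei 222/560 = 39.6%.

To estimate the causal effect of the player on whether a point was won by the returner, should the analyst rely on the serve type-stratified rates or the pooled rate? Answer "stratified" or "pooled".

stratified

Serve type is set before the player has any effect — it is not caused by the player — and it independently drives the outcome. That makes it a confounder, so the causal comparison is within serve type levels.
Within each level — second serve: 49.6% vs 63.6%; first serve: 13.2% vs 36.4% — Osei is higher every time.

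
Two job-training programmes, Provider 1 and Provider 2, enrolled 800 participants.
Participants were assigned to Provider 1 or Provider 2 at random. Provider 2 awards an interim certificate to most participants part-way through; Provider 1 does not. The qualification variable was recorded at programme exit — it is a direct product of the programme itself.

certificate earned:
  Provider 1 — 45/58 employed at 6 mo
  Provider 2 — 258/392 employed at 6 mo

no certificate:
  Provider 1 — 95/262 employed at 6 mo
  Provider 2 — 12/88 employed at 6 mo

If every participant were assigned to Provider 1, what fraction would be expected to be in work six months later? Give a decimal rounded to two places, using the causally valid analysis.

0.44

Within every qualification attained during the programme level Provider 1 has the higher rate, yet pooled Provider 2 does — Simpson's reversal.
Qualification attained during the programme is downstream of the programme. One should not condition on a consequence of treatment, so the overall rates are the right comparison.
So P(outcome | do(Provider 1)) is just the pooled rate for Provider 1: 140/320 = 0.438.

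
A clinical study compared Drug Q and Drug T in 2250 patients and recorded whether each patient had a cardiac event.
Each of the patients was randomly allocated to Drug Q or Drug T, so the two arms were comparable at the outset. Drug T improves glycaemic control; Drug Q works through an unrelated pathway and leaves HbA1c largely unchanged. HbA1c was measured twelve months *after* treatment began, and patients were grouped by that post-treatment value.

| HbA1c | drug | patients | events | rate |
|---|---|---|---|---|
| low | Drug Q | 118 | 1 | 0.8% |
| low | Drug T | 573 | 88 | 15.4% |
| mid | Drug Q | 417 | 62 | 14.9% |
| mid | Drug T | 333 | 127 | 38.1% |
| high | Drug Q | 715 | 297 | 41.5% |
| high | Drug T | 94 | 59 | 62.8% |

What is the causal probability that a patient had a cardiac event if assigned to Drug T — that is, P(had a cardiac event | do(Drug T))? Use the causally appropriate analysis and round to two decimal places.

0.27

The stratified and pooled comparisons disagree (Drug Q wins within each HbA1c; Drug T wins overall), so the answer turns on the causal role of HbA1c.
HbA1c is downstream of the drug. One should not condition on a consequence of treatment, so the overall rates are the right comparison.
So P(outcome | do(Drug T)) is just the pooled rate for Drug T: 274/1000 = 0.274.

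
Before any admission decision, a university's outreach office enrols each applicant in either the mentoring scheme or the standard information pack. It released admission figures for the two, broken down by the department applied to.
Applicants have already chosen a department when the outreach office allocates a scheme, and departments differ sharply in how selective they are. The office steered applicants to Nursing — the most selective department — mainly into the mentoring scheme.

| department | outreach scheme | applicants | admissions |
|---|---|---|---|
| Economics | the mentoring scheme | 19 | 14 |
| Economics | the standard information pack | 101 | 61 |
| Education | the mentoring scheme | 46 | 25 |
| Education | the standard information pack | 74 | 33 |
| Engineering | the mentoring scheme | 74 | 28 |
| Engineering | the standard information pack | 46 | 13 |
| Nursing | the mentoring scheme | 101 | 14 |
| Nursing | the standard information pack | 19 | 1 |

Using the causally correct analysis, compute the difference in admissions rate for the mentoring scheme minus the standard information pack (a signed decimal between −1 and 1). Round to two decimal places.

+0.10

Within every department level the mentoring scheme has the higher rate, yet pooled the standard information pack does — Simpson's reversal.
Since department is a pre-existing factor (not a product of the outreach scheme) and it affects the outcome on its own, it is a confounder. The stratified rates, not the pooled rate, identify the causal effect.
Adjusting over the population distribution of department: 0.250·(0.737−0.604) + 0.250·(0.543−0.446) + 0.250·(0.378−0.283) + 0.250·(0.139−0.053) = +0.103.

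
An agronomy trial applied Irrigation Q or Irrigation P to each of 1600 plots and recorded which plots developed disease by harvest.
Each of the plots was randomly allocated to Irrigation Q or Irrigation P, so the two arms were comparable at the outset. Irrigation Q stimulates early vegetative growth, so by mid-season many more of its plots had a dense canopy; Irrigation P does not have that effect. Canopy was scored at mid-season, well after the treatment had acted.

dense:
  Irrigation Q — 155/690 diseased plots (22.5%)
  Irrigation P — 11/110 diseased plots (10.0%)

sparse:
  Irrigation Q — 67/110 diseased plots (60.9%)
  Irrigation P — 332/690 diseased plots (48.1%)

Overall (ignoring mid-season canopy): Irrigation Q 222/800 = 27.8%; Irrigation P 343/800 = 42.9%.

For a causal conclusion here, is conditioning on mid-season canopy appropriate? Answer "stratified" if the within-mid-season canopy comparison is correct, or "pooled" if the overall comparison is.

Because the irrigation influences mid-season canopy, mid-season canopy is a post-treatment mediator, not a confounder. Stratifying on it would bias the estimate; the causal effect is the crude pooled difference.
Pooled: Irrigation Q 27.8% vs Irrigation P 42.9%; Irrigation Q is lower overall.

pooled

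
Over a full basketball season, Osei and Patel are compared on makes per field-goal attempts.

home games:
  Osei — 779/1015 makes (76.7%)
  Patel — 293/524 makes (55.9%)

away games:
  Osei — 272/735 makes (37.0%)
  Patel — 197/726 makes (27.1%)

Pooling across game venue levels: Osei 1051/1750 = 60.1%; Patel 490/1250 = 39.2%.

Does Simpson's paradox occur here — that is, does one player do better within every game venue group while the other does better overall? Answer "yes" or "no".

no

Within each game venue level (home games 76.7% vs 55.9%; away games 37.0% vs 27.1%), Osei has the higher rate every time. Pooled: 60.1% vs 39.2% — Osei has the higher rate overall. They agree.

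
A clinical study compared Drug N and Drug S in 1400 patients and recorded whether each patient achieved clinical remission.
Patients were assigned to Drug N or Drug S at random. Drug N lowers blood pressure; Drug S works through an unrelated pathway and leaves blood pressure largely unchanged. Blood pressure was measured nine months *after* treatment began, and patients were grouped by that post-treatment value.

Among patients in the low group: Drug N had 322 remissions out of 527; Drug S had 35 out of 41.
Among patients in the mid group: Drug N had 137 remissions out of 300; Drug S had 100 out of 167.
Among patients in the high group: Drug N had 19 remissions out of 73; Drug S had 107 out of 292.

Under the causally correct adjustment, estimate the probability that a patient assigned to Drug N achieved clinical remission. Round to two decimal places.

Within every blood pressure level Drug S has the higher rate, yet pooled Drug N does — Simpson's reversal.
Blood pressure is recorded after the drug and is itself shifted by it — it sits on the causal path from drug to outcome. Conditioning on a mediator would strip out part of the effect we want; the pooled comparison gives the total causal effect.
So P(outcome | do(Drug N)) is just the pooled rate for Drug N: 478/900 = 0.531.

0.53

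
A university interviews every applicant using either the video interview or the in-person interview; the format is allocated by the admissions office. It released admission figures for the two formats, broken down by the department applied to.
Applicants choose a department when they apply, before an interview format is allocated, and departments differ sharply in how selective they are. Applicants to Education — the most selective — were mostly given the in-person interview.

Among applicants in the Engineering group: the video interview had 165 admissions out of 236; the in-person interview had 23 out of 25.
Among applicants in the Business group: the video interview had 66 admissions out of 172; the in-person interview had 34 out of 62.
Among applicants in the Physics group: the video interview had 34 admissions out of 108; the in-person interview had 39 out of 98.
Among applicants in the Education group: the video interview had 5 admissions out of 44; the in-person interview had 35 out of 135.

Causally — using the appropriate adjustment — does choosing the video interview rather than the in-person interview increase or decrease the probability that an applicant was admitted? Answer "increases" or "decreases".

decreases

Within every department level the in-person interview has the higher rate, yet pooled the video interview does — Simpson's reversal.
Here department is a common cause — it drives both which interview format a case falls under and the outcome. The crude comparison mixes populations; the stratum-specific rates are the causally relevant ones.
Within each level — Engineering: 69.9% vs 92.0%; Business: 38.4% vs 54.8%; Physics: 31.5% vs 39.8%; Education: 11.4% vs 25.9% — the in-person interview is higher every time.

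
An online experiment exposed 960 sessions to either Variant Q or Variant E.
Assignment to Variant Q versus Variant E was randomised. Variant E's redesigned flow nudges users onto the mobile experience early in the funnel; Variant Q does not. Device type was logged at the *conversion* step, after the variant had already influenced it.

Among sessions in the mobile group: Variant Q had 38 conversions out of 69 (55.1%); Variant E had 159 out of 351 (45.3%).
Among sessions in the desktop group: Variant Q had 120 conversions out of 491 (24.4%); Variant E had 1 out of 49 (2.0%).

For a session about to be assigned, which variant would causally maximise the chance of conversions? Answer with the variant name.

Variant E

Variant Q is higher inside every device type stratum but Variant E is higher in aggregate. Whether to stratify depends on how device type relates to the variant.
Device type is downstream of the variant. One should not condition on a consequence of treatment, so the overall rates are the right comparison.
Pooled: Variant Q 28.2% vs Variant E 40.0%; Variant E is higher overall.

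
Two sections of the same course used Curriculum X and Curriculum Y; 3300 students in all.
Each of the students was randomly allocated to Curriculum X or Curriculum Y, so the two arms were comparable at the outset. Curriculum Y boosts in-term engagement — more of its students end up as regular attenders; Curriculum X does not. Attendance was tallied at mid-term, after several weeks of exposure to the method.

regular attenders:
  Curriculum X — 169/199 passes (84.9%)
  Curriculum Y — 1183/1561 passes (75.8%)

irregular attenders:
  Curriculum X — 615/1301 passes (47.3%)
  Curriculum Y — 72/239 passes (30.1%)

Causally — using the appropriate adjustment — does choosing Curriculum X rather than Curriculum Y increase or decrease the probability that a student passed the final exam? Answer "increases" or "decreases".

The mid-term attendance-specific comparison favours Curriculum X throughout, but the pooled figures favour Curriculum Y. The question is whether to condition on mid-term attendance.
Mid-term attendance lies on the pathway teaching method → mid-term attendance → outcome, so adjusting for it blocks the indirect effect. For the total causal effect of teaching method, use the unadjusted pooled rates.
Pooled: Curriculum X 52.3% vs Curriculum Y 69.7%; Curriculum Y is higher overall.

decreases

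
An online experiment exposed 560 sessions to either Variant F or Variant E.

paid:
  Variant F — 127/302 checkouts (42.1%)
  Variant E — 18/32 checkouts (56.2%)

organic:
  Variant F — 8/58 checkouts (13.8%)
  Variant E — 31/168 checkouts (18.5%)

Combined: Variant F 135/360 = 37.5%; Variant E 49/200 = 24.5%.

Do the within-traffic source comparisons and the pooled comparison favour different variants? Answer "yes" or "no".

Within each traffic source level (paid 42.1% vs 56.2%; organic 13.8% vs 18.5%), Variant E has the higher rate every time. Pooled: 37.5% vs 24.5% — Variant F has the higher rate overall. The two comparisons disagree.

yes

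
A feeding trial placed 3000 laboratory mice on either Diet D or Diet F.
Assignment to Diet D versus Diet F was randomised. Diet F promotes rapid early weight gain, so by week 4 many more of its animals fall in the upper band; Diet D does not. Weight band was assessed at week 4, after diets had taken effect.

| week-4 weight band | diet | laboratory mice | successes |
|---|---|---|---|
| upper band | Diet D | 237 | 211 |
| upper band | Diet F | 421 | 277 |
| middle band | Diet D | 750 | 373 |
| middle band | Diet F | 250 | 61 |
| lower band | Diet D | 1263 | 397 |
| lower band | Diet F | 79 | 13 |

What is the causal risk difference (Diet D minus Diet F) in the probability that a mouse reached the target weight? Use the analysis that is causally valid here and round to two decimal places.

Because the diet influences week-4 weight band, week-4 weight band is a post-treatment mediator, not a confounder. Stratifying on it would bias the estimate; the causal effect is the crude pooled difference.
The causal difference is the pooled difference: 0.436 − 0.468 = -0.032.

-0.03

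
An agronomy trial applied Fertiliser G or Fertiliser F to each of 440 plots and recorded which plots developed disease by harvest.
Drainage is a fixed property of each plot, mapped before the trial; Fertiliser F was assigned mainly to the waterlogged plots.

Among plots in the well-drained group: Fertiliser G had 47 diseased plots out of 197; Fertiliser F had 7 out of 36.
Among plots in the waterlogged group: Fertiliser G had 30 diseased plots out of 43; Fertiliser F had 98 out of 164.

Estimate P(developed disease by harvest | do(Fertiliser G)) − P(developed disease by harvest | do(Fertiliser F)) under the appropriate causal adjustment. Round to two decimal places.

Since field drainage is a pre-existing factor (not a product of the fertiliser) and it affects the outcome on its own, it is a confounder. The stratified rates, not the pooled rate, identify the causal effect.
Adjusting over the population distribution of field drainage: 0.530·(0.239−0.194) + 0.470·(0.698−0.598) = +0.070.

+0.07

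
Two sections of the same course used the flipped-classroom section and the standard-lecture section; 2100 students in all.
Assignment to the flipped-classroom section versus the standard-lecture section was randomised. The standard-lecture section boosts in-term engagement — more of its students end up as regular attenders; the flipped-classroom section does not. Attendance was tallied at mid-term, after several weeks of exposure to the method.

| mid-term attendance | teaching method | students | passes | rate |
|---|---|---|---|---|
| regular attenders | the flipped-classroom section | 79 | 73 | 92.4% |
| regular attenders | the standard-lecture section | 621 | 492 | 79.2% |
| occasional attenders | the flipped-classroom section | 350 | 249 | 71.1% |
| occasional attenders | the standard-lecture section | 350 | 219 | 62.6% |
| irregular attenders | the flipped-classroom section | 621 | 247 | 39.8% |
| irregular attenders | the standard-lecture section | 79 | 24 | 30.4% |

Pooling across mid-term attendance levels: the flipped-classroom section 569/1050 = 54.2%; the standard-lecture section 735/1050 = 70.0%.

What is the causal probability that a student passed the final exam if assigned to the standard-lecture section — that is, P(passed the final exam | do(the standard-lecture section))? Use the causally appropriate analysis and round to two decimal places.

0.70

Mid-term attendance here is a post-treatment variable shaped by the teaching method; conditioning on it would introduce bias rather than remove it. The overall comparison is the causal one.
So P(outcome | do(the standard-lecture section)) is just the pooled rate for the standard-lecture section: 735/1050 = 0.700.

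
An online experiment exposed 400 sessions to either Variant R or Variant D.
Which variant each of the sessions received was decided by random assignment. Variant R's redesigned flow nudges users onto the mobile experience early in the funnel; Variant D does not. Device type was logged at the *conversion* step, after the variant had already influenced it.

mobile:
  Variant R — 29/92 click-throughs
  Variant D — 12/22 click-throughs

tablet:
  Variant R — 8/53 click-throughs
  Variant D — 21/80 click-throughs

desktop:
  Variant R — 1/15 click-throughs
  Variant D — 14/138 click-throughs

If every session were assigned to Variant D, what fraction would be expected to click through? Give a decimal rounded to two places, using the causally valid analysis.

0.20

Device type lies on the pathway variant → device type → outcome, so adjusting for it blocks the indirect effect. For the total causal effect of variant, use the unadjusted pooled rates.
So P(outcome | do(Variant D)) is just the pooled rate for Variant D: 47/240 = 0.196.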